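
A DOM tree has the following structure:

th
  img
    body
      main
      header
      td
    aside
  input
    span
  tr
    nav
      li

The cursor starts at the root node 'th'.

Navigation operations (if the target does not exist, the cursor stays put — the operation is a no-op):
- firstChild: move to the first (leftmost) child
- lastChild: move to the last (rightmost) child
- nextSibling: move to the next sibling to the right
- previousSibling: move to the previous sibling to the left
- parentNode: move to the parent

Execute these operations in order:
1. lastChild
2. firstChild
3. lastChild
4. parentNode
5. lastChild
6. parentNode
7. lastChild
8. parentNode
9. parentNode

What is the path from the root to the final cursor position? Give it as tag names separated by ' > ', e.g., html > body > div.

Answer: th > tr

Derivation:
After 1 (lastChild): tr
After 2 (firstChild): nav
After 3 (lastChild): li
After 4 (parentNode): nav
After 5 (lastChild): li
After 6 (parentNode): nav
After 7 (lastChild): li
After 8 (parentNode): nav
After 9 (parentNode): tr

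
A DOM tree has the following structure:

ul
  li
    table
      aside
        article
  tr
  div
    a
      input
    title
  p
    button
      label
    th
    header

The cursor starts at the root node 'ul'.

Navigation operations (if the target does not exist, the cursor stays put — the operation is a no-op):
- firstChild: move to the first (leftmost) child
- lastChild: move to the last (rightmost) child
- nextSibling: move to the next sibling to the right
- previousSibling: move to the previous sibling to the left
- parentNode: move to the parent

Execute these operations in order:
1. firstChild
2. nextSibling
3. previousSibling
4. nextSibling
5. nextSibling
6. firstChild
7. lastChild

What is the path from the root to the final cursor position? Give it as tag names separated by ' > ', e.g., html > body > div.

Answer: ul > div > a > input

Derivation:
After 1 (firstChild): li
After 2 (nextSibling): tr
After 3 (previousSibling): li
After 4 (nextSibling): tr
After 5 (nextSibling): div
After 6 (firstChild): a
After 7 (lastChild): input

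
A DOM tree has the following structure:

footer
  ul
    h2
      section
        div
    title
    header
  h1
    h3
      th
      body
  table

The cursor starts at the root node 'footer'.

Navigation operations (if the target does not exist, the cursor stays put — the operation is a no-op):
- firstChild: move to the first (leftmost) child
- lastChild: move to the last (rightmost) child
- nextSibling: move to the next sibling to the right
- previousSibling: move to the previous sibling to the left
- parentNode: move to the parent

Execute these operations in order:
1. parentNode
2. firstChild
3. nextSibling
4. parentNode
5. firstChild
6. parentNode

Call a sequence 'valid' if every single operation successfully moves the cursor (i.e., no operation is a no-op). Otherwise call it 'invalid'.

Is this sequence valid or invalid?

After 1 (parentNode): footer (no-op, stayed)
After 2 (firstChild): ul
After 3 (nextSibling): h1
After 4 (parentNode): footer
After 5 (firstChild): ul
After 6 (parentNode): footer

Answer: invalid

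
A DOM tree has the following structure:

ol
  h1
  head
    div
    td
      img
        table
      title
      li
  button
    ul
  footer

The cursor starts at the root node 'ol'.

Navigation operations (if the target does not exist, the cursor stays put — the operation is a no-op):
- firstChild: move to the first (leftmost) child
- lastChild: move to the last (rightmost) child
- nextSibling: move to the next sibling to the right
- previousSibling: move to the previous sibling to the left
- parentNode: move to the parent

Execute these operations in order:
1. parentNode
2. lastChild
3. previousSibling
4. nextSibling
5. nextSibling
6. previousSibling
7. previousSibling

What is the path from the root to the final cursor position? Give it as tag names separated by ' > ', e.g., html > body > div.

After 1 (parentNode): ol (no-op, stayed)
After 2 (lastChild): footer
After 3 (previousSibling): button
After 4 (nextSibling): footer
After 5 (nextSibling): footer (no-op, stayed)
After 6 (previousSibling): button
After 7 (previousSibling): head

Answer: ol > head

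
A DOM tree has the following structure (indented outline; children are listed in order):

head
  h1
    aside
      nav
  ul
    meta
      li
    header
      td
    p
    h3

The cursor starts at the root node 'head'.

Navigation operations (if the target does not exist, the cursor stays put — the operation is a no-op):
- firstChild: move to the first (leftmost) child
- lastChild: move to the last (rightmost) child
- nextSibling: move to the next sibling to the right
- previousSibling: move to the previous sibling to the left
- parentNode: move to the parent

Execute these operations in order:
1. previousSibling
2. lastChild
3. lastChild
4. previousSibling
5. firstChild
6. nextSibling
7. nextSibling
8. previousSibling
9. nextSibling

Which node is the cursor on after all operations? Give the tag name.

After 1 (previousSibling): head (no-op, stayed)
After 2 (lastChild): ul
After 3 (lastChild): h3
After 4 (previousSibling): p
After 5 (firstChild): p (no-op, stayed)
After 6 (nextSibling): h3
After 7 (nextSibling): h3 (no-op, stayed)
After 8 (previousSibling): p
After 9 (nextSibling): h3

Answer: h3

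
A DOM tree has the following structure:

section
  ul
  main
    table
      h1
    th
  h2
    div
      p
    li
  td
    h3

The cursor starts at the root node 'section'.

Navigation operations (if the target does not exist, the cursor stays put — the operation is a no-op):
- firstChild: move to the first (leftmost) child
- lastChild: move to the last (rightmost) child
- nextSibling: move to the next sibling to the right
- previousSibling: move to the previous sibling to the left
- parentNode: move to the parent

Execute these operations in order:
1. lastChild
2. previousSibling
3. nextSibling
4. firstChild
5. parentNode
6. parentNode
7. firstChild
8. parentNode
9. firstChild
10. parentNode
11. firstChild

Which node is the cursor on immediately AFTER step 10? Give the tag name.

After 1 (lastChild): td
After 2 (previousSibling): h2
After 3 (nextSibling): td
After 4 (firstChild): h3
After 5 (parentNode): td
After 6 (parentNode): section
After 7 (firstChild): ul
After 8 (parentNode): section
After 9 (firstChild): ul
After 10 (parentNode): section

Answer: section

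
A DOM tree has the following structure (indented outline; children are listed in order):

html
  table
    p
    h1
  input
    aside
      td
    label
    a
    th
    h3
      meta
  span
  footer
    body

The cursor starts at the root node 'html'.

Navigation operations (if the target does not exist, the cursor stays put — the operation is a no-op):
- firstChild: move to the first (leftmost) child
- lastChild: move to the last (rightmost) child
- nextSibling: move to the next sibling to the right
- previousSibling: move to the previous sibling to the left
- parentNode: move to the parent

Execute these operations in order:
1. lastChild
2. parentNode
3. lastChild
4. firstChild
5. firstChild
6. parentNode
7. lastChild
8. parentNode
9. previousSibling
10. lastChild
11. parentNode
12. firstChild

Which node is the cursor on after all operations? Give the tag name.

Answer: table

Derivation:
After 1 (lastChild): footer
After 2 (parentNode): html
After 3 (lastChild): footer
After 4 (firstChild): body
After 5 (firstChild): body (no-op, stayed)
After 6 (parentNode): footer
After 7 (lastChild): body
After 8 (parentNode): footer
After 9 (previousSibling): span
After 10 (lastChild): span (no-op, stayed)
After 11 (parentNode): html
After 12 (firstChild): table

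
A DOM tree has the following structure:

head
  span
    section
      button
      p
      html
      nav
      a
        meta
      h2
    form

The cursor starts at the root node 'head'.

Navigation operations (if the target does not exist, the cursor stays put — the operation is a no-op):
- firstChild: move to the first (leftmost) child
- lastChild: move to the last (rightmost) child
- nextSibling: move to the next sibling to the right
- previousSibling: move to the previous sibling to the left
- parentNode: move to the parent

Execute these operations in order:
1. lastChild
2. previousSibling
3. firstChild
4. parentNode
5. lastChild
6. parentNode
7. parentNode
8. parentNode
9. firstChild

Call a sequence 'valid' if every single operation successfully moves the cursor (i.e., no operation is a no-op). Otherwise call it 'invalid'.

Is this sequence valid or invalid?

Answer: invalid

Derivation:
After 1 (lastChild): span
After 2 (previousSibling): span (no-op, stayed)
After 3 (firstChild): section
After 4 (parentNode): span
After 5 (lastChild): form
After 6 (parentNode): span
After 7 (parentNode): head
After 8 (parentNode): head (no-op, stayed)
After 9 (firstChild): span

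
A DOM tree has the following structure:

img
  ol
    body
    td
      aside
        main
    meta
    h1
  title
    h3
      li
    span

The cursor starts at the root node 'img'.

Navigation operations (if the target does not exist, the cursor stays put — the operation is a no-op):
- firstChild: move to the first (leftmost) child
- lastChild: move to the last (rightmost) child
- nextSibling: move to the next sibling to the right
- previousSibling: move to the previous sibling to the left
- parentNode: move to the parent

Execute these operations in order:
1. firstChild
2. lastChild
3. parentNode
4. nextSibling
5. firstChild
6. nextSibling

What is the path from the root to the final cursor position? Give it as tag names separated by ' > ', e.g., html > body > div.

Answer: img > title > span

Derivation:
After 1 (firstChild): ol
After 2 (lastChild): h1
After 3 (parentNode): ol
After 4 (nextSibling): title
After 5 (firstChild): h3
After 6 (nextSibling): span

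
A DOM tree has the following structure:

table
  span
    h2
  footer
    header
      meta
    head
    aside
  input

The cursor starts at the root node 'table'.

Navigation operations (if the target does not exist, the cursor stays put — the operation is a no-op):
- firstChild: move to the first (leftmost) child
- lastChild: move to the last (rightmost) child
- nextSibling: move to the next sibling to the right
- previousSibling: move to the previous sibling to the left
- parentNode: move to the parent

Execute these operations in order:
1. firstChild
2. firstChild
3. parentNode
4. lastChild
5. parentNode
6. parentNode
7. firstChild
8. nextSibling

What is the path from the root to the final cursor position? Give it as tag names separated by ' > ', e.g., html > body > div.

Answer: table > footer

Derivation:
After 1 (firstChild): span
After 2 (firstChild): h2
After 3 (parentNode): span
After 4 (lastChild): h2
After 5 (parentNode): span
After 6 (parentNode): table
After 7 (firstChild): span
After 8 (nextSibling): footer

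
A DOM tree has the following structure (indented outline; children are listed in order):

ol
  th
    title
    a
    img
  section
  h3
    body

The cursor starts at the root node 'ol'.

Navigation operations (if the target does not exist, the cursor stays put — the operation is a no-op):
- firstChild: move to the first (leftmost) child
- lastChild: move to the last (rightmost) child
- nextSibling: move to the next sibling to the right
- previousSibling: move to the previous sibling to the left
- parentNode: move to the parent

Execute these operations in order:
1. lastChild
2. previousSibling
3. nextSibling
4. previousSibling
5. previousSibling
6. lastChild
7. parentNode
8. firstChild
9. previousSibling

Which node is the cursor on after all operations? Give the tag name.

Answer: title

Derivation:
After 1 (lastChild): h3
After 2 (previousSibling): section
After 3 (nextSibling): h3
After 4 (previousSibling): section
After 5 (previousSibling): th
After 6 (lastChild): img
After 7 (parentNode): th
After 8 (firstChild): title
After 9 (previousSibling): title (no-op, stayed)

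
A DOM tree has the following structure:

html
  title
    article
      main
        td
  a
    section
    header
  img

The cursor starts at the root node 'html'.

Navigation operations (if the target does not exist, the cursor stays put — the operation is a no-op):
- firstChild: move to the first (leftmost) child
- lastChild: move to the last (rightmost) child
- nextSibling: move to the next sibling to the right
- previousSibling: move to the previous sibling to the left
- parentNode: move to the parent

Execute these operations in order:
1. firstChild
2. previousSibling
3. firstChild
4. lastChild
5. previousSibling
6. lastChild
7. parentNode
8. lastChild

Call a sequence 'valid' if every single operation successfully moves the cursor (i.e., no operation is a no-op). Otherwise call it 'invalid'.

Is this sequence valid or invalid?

Answer: invalid

Derivation:
After 1 (firstChild): title
After 2 (previousSibling): title (no-op, stayed)
After 3 (firstChild): article
After 4 (lastChild): main
After 5 (previousSibling): main (no-op, stayed)
After 6 (lastChild): td
After 7 (parentNode): main
After 8 (lastChild): td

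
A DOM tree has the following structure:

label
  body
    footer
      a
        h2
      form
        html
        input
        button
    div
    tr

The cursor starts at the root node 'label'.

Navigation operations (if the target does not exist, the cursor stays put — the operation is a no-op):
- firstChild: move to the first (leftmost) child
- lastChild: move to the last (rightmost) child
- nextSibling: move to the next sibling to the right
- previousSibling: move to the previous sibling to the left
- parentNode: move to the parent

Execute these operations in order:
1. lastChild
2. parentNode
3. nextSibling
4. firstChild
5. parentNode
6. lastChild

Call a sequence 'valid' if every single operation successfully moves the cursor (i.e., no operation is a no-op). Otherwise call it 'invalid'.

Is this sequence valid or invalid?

After 1 (lastChild): body
After 2 (parentNode): label
After 3 (nextSibling): label (no-op, stayed)
After 4 (firstChild): body
After 5 (parentNode): label
After 6 (lastChild): body

Answer: invalid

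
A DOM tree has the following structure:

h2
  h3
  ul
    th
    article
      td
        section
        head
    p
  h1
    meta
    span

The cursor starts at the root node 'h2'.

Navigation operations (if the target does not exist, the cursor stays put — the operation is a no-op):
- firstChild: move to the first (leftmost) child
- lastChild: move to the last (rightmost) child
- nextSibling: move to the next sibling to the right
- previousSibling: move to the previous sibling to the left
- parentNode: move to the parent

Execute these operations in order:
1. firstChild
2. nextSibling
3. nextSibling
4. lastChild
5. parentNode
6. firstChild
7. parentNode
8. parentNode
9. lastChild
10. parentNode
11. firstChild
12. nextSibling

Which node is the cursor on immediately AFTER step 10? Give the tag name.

After 1 (firstChild): h3
After 2 (nextSibling): ul
After 3 (nextSibling): h1
After 4 (lastChild): span
After 5 (parentNode): h1
After 6 (firstChild): meta
After 7 (parentNode): h1
After 8 (parentNode): h2
After 9 (lastChild): h1
After 10 (parentNode): h2

Answer: h2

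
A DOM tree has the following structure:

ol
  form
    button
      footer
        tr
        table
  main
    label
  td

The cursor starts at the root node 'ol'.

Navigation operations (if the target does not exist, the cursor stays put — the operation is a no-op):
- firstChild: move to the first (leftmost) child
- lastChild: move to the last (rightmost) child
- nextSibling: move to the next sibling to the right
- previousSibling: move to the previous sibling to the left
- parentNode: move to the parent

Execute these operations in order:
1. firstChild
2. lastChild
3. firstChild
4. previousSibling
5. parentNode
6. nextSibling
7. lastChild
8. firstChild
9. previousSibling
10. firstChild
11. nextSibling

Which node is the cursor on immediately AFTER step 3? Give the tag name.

After 1 (firstChild): form
After 2 (lastChild): button
After 3 (firstChild): footer

Answer: footer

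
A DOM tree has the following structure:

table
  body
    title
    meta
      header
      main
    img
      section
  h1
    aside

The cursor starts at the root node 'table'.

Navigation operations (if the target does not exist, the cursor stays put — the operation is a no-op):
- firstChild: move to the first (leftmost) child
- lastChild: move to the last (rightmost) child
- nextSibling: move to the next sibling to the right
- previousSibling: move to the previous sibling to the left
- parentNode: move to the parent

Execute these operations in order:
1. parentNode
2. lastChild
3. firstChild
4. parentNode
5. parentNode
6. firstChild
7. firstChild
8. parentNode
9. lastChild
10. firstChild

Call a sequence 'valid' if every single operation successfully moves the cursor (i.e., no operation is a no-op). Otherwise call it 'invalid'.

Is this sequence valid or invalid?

Answer: invalid

Derivation:
After 1 (parentNode): table (no-op, stayed)
After 2 (lastChild): h1
After 3 (firstChild): aside
After 4 (parentNode): h1
After 5 (parentNode): table
After 6 (firstChild): body
After 7 (firstChild): title
After 8 (parentNode): body
After 9 (lastChild): img
After 10 (firstChild): section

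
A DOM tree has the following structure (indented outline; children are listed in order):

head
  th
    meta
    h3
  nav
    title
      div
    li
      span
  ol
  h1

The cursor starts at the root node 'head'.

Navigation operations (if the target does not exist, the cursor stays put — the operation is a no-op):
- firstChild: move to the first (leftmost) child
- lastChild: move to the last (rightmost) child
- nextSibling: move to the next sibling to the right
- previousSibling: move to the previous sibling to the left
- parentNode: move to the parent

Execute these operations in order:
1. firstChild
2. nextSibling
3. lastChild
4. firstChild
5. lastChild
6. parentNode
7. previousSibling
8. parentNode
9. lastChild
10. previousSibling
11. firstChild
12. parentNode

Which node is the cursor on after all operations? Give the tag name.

Answer: title

Derivation:
After 1 (firstChild): th
After 2 (nextSibling): nav
After 3 (lastChild): li
After 4 (firstChild): span
After 5 (lastChild): span (no-op, stayed)
After 6 (parentNode): li
After 7 (previousSibling): title
After 8 (parentNode): nav
After 9 (lastChild): li
After 10 (previousSibling): title
After 11 (firstChild): div
After 12 (parentNode): title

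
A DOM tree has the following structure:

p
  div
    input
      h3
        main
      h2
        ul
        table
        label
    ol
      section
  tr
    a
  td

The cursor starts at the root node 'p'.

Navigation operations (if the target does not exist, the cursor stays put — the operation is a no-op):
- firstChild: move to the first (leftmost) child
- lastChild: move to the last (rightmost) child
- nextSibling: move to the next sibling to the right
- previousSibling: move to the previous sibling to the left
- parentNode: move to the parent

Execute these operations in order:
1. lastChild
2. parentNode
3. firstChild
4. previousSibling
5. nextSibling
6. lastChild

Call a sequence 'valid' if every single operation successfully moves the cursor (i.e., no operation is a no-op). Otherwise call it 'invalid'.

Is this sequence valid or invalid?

Answer: invalid

Derivation:
After 1 (lastChild): td
After 2 (parentNode): p
After 3 (firstChild): div
After 4 (previousSibling): div (no-op, stayed)
After 5 (nextSibling): tr
After 6 (lastChild): a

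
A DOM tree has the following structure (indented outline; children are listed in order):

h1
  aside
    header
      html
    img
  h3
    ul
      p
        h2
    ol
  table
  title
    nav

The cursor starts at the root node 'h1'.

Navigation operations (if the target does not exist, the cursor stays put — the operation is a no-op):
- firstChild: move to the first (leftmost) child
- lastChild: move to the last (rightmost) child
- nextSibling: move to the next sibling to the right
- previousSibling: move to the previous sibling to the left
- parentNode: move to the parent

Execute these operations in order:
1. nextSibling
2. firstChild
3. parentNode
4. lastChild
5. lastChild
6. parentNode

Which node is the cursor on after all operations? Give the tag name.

Answer: title

Derivation:
After 1 (nextSibling): h1 (no-op, stayed)
After 2 (firstChild): aside
After 3 (parentNode): h1
After 4 (lastChild): title
After 5 (lastChild): nav
After 6 (parentNode): title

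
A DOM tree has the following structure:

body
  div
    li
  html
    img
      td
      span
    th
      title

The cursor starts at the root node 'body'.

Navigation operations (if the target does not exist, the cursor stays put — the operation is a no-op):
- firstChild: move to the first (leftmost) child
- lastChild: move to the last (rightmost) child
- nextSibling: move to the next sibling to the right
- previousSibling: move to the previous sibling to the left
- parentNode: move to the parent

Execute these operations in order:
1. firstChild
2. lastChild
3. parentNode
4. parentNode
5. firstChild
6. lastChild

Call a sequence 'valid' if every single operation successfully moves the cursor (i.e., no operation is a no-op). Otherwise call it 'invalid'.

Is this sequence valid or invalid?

After 1 (firstChild): div
After 2 (lastChild): li
After 3 (parentNode): div
After 4 (parentNode): body
After 5 (firstChild): div
After 6 (lastChild): li

Answer: valid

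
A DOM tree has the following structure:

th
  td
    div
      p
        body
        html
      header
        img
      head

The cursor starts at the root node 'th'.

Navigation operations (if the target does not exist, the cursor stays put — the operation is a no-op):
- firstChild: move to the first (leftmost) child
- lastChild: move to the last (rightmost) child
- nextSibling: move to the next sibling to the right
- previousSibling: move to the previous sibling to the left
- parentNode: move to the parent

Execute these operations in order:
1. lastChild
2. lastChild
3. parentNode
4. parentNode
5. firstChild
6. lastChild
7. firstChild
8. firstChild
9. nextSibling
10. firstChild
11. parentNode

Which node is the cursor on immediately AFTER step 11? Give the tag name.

After 1 (lastChild): td
After 2 (lastChild): div
After 3 (parentNode): td
After 4 (parentNode): th
After 5 (firstChild): td
After 6 (lastChild): div
After 7 (firstChild): p
After 8 (firstChild): body
After 9 (nextSibling): html
After 10 (firstChild): html (no-op, stayed)
After 11 (parentNode): p

Answer: p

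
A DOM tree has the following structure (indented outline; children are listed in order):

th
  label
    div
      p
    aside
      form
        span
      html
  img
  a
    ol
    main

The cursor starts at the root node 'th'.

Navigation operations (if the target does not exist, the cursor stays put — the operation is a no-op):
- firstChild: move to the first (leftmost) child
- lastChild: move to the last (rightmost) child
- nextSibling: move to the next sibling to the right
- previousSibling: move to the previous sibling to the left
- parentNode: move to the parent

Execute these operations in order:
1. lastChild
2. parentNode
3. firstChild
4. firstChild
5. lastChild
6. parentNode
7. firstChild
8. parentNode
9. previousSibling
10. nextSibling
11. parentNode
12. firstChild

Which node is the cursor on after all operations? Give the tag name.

After 1 (lastChild): a
After 2 (parentNode): th
After 3 (firstChild): label
After 4 (firstChild): div
After 5 (lastChild): p
After 6 (parentNode): div
After 7 (firstChild): p
After 8 (parentNode): div
After 9 (previousSibling): div (no-op, stayed)
After 10 (nextSibling): aside
After 11 (parentNode): label
After 12 (firstChild): div

Answer: div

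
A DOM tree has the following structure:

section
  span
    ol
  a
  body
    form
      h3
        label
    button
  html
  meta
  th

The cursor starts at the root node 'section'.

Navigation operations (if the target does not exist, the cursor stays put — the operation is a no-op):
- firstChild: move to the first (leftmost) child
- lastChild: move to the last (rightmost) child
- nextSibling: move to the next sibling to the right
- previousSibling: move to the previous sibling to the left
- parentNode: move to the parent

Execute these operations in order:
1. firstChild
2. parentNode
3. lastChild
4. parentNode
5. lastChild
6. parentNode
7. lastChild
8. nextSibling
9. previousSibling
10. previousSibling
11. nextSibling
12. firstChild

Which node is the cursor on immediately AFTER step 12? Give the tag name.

After 1 (firstChild): span
After 2 (parentNode): section
After 3 (lastChild): th
After 4 (parentNode): section
After 5 (lastChild): th
After 6 (parentNode): section
After 7 (lastChild): th
After 8 (nextSibling): th (no-op, stayed)
After 9 (previousSibling): meta
After 10 (previousSibling): html
After 11 (nextSibling): meta
After 12 (firstChild): meta (no-op, stayed)

Answer: meta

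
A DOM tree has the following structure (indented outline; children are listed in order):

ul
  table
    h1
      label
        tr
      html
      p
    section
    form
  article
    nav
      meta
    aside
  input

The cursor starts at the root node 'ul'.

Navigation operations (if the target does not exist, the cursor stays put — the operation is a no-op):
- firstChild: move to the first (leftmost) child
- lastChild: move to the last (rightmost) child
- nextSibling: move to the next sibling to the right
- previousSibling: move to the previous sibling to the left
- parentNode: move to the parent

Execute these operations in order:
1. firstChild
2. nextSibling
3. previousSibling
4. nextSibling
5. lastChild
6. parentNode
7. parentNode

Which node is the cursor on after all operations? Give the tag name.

Answer: ul

Derivation:
After 1 (firstChild): table
After 2 (nextSibling): article
After 3 (previousSibling): table
After 4 (nextSibling): article
After 5 (lastChild): aside
After 6 (parentNode): article
After 7 (parentNode): ul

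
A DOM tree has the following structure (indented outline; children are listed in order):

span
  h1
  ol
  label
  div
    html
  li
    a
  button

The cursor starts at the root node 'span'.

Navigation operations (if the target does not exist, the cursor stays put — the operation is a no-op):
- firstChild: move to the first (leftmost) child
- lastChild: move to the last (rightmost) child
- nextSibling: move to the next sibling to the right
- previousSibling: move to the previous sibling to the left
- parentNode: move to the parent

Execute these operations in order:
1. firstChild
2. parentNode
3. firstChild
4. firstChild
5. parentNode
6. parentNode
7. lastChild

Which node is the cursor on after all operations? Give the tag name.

After 1 (firstChild): h1
After 2 (parentNode): span
After 3 (firstChild): h1
After 4 (firstChild): h1 (no-op, stayed)
After 5 (parentNode): span
After 6 (parentNode): span (no-op, stayed)
After 7 (lastChild): button

Answer: button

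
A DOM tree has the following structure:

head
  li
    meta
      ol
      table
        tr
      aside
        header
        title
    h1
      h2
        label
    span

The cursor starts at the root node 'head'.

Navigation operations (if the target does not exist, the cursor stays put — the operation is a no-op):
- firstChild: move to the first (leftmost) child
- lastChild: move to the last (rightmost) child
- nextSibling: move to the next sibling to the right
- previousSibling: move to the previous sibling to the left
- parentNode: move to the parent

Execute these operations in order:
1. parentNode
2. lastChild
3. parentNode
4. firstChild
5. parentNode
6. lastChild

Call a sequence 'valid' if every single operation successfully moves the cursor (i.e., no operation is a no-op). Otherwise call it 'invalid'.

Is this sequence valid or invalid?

After 1 (parentNode): head (no-op, stayed)
After 2 (lastChild): li
After 3 (parentNode): head
After 4 (firstChild): li
After 5 (parentNode): head
After 6 (lastChild): li

Answer: invalid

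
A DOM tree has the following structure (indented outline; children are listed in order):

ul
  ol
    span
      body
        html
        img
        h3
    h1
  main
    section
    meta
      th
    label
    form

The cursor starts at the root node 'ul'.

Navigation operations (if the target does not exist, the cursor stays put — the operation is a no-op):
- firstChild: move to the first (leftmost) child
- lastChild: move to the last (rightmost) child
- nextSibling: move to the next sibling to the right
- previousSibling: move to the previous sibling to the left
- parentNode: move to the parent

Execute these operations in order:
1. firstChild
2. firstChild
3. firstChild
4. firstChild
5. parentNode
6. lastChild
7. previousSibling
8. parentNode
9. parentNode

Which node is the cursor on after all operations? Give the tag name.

After 1 (firstChild): ol
After 2 (firstChild): span
After 3 (firstChild): body
After 4 (firstChild): html
After 5 (parentNode): body
After 6 (lastChild): h3
After 7 (previousSibling): img
After 8 (parentNode): body
After 9 (parentNode): span

Answer: span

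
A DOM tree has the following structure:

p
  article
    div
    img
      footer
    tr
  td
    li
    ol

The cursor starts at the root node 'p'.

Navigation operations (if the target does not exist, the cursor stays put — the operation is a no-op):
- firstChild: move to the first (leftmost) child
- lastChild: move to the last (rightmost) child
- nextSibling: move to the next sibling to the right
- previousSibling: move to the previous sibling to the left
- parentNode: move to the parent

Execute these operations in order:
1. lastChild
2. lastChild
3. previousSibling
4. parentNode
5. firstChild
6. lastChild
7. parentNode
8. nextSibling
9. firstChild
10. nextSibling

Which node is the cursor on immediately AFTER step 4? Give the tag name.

After 1 (lastChild): td
After 2 (lastChild): ol
After 3 (previousSibling): li
After 4 (parentNode): td

Answer: td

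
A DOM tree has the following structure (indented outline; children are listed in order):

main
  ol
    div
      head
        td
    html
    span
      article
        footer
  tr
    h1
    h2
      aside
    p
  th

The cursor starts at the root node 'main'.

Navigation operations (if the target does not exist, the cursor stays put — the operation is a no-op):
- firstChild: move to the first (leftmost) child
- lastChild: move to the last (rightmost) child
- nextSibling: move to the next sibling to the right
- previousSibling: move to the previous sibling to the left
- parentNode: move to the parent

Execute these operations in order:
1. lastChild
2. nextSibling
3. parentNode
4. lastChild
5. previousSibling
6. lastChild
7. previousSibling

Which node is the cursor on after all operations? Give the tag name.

After 1 (lastChild): th
After 2 (nextSibling): th (no-op, stayed)
After 3 (parentNode): main
After 4 (lastChild): th
After 5 (previousSibling): tr
After 6 (lastChild): p
After 7 (previousSibling): h2

Answer: h2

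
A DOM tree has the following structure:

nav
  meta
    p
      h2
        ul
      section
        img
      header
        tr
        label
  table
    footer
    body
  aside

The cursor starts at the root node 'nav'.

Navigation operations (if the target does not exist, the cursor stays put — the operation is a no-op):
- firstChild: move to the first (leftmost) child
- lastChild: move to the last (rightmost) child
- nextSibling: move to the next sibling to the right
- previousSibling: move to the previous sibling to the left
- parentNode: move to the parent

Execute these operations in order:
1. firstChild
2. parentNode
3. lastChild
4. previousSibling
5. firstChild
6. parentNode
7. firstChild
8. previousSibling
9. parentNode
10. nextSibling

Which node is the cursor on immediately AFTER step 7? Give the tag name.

After 1 (firstChild): meta
After 2 (parentNode): nav
After 3 (lastChild): aside
After 4 (previousSibling): table
After 5 (firstChild): footer
After 6 (parentNode): table
After 7 (firstChild): footer

Answer: footer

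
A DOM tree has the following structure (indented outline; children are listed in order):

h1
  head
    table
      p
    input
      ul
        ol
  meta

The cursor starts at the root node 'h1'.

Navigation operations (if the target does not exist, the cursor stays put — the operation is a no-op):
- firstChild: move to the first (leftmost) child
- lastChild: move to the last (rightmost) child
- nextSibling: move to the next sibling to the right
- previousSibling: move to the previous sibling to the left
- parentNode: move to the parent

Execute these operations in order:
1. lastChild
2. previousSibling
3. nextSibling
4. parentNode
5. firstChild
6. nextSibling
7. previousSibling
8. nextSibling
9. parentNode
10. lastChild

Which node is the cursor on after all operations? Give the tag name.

After 1 (lastChild): meta
After 2 (previousSibling): head
After 3 (nextSibling): meta
After 4 (parentNode): h1
After 5 (firstChild): head
After 6 (nextSibling): meta
After 7 (previousSibling): head
After 8 (nextSibling): meta
After 9 (parentNode): h1
After 10 (lastChild): meta

Answer: meta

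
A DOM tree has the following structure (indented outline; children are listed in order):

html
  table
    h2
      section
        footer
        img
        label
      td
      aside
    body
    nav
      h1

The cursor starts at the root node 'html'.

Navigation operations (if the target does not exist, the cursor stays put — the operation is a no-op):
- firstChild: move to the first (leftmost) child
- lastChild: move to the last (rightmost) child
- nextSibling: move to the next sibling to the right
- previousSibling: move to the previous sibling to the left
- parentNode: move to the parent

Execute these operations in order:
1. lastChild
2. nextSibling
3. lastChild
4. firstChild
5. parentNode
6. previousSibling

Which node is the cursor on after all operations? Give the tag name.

Answer: body

Derivation:
After 1 (lastChild): table
After 2 (nextSibling): table (no-op, stayed)
After 3 (lastChild): nav
After 4 (firstChild): h1
After 5 (parentNode): nav
After 6 (previousSibling): body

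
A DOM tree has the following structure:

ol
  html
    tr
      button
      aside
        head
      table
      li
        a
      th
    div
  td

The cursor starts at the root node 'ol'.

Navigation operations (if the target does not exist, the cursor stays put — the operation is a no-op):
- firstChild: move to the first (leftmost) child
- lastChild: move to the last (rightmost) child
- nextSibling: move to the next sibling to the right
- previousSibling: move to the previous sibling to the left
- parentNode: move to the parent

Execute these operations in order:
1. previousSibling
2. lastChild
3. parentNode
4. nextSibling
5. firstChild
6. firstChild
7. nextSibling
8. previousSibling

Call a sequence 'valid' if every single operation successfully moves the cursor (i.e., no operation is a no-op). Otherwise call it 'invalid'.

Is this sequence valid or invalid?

Answer: invalid

Derivation:
After 1 (previousSibling): ol (no-op, stayed)
After 2 (lastChild): td
After 3 (parentNode): ol
After 4 (nextSibling): ol (no-op, stayed)
After 5 (firstChild): html
After 6 (firstChild): tr
After 7 (nextSibling): div
After 8 (previousSibling): tr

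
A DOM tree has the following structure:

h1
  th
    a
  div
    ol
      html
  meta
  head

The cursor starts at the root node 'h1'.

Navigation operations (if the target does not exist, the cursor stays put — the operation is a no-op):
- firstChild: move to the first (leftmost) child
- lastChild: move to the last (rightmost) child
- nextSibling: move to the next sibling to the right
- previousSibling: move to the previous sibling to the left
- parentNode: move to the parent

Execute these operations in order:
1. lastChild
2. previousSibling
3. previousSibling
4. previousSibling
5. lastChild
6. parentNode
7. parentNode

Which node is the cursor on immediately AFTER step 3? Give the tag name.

After 1 (lastChild): head
After 2 (previousSibling): meta
After 3 (previousSibling): div

Answer: div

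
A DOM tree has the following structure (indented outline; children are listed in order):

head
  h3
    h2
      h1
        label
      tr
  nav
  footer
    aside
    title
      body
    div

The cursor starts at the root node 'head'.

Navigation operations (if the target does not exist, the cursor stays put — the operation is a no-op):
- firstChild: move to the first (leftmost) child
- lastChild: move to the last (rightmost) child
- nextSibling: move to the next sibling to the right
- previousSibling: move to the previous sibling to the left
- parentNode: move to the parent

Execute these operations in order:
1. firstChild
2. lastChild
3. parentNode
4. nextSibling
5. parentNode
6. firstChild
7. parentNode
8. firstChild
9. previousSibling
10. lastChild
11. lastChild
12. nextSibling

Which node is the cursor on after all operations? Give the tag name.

After 1 (firstChild): h3
After 2 (lastChild): h2
After 3 (parentNode): h3
After 4 (nextSibling): nav
After 5 (parentNode): head
After 6 (firstChild): h3
After 7 (parentNode): head
After 8 (firstChild): h3
After 9 (previousSibling): h3 (no-op, stayed)
After 10 (lastChild): h2
After 11 (lastChild): tr
After 12 (nextSibling): tr (no-op, stayed)

Answer: tr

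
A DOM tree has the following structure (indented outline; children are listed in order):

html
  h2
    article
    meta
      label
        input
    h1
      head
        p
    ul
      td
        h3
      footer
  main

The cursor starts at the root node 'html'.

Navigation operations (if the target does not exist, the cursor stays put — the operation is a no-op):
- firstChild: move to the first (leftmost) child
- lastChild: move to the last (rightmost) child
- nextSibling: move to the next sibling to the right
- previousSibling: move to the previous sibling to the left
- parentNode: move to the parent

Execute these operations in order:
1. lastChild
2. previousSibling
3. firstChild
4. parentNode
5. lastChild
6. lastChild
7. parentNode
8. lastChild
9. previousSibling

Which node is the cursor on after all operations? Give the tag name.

After 1 (lastChild): main
After 2 (previousSibling): h2
After 3 (firstChild): article
After 4 (parentNode): h2
After 5 (lastChild): ul
After 6 (lastChild): footer
After 7 (parentNode): ul
After 8 (lastChild): footer
After 9 (previousSibling): td

Answer: td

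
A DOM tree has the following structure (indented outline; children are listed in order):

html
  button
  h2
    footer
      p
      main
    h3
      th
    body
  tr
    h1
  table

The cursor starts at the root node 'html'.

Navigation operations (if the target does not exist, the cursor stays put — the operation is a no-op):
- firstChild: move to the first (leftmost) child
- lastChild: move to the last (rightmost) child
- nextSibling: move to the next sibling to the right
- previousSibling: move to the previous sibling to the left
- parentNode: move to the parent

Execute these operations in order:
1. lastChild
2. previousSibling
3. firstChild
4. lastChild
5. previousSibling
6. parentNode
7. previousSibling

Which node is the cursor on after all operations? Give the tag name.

After 1 (lastChild): table
After 2 (previousSibling): tr
After 3 (firstChild): h1
After 4 (lastChild): h1 (no-op, stayed)
After 5 (previousSibling): h1 (no-op, stayed)
After 6 (parentNode): tr
After 7 (previousSibling): h2

Answer: h2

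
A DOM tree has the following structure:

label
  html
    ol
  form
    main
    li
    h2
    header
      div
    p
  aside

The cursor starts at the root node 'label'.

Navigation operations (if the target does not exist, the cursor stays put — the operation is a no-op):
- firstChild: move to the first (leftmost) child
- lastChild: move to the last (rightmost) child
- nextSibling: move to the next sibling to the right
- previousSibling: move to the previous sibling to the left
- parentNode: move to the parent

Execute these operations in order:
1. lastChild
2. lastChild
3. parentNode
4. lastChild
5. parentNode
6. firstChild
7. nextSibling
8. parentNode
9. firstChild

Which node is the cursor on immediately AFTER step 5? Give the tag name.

Answer: label

Derivation:
After 1 (lastChild): aside
After 2 (lastChild): aside (no-op, stayed)
After 3 (parentNode): label
After 4 (lastChild): aside
After 5 (parentNode): label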